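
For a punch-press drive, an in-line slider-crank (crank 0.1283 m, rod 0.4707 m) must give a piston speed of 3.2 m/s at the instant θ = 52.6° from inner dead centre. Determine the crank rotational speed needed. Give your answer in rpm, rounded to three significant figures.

256

For an in-line slider-crank, |v_piston| = rω|sinθ|·[1 + r cosθ/√(L² − r² sin²θ)].
With r = 0.1283 m, L = 0.4707 m, θ = 52.6°: the bracketed kinematic factor |dx/dθ| = 0.11921 m.
ω = v/|dx/dθ| = 3.2/0.11921 = 26.844 rad/s.
N = 60ω/(2π) = 256.34 rpm.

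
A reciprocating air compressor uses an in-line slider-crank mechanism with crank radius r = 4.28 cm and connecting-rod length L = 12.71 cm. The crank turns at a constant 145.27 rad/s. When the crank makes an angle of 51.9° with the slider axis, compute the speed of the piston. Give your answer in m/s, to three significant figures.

5.95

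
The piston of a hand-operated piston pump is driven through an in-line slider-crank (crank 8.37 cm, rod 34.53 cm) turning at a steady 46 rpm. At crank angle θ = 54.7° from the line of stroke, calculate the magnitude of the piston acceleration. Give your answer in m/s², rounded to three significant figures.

ω = 2π·46/60 = 4.817 rad/s
x(θ) = r cosθ + √(L² − r² sin²θ); with ω constant, a = ω²·d²x/dθ².
d²x/dθ² = −r cosθ − r²(cos2θ)/√u − r⁴ sin²2θ/(4u^{3/2}),  u = L² − r² sin²θ = 0.114566 m².
Substituting r = 0.0837 m, L = 0.3453 m, θ = 54.7°: d²x/dθ² = -0.041773 m.
a = ω²·d²x/dθ² = (4.817)²·(-0.041773) = -0.96933 m/s²;  |a| = 0.96933 m/s².

0.969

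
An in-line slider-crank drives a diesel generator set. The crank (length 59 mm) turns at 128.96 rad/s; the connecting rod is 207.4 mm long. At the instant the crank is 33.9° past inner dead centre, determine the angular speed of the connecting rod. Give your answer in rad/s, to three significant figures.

30.8

ω = 129 rad/s
The rod makes angle φ with the slider axis where L sinφ = r sinθ; differentiating, L cosφ·φ̇ = r ω cosθ.
L cosφ = √(L² − r² sin²θ) = 0.20477 m.
|ω_rod| = r ω |cosθ| / √(L² − r² sin²θ) = 0.059·129·0.83001/0.20477 = 30.84 rad/s.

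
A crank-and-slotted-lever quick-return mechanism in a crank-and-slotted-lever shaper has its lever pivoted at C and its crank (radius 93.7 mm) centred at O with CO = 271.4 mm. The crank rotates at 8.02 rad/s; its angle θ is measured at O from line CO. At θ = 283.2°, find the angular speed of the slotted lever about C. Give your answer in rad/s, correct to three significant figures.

1.24

ω = 8.02 rad/s
Crank pin A relative to C: A = (d + r cosθ, r sinθ); lever angle φ = atan2(r sinθ, d + r cosθ).
Differentiating tanφ: φ̇ = rω(d cosθ + r)/(d² + r² + 2dr cosθ).
d² + r² + 2dr cosθ = |CA|² = 0.0940517 m²;  d cosθ + r = +0.15567 m.
|ω_lever| = |0.0937·8.02·+0.15567| / 0.0940517 = 1.2438 rad/s.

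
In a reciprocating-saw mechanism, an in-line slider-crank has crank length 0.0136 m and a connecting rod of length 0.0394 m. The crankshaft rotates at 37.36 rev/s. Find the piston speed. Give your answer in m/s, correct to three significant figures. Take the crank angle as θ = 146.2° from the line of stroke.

1.26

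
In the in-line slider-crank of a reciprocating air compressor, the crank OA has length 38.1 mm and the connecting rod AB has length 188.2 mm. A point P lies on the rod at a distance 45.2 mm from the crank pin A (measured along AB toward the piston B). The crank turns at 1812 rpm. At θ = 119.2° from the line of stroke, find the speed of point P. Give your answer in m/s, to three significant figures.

6.72

ω = 189.8 rad/s.  Crank-pin speed |V_A| = rω = 7.2296 m/s, perpendicular to OA.
Rod angle: sinφ = −(r/L) sinθ ⇒ φ = -10.179°; ω_rod = −rω cosθ/√(L²−r²sin²θ) = +19.04 rad/s.
V_P = V_A + ω_rod × AP, with AP = 0.0452 m along the rod.
Components: V_Px = −rω sinθ − a·ω_rod·sinφ = -6.1588 m/s;  V_Py = rω cosθ + a·ω_rod·cosφ = -2.6799 m/s.
|V_P| = √(V_Px² + V_Py²) = 6.7166 m/s.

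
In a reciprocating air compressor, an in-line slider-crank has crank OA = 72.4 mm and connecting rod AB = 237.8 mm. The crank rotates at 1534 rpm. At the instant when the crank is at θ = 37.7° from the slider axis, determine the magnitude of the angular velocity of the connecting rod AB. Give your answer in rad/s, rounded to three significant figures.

ω = 160.6 rad/s (converted from 1534 rpm).
The rod makes angle φ with the slider axis where L sinφ = r sinθ; differentiating, L cosφ·φ̇ = r ω cosθ.
L cosφ = √(L² − r² sin²θ) = 0.23364 m.
|ω_rod| = r ω |cosθ| / √(L² − r² sin²θ) = 0.0724·160.6·0.79122/0.23364 = 39.386 rad/s.

39.4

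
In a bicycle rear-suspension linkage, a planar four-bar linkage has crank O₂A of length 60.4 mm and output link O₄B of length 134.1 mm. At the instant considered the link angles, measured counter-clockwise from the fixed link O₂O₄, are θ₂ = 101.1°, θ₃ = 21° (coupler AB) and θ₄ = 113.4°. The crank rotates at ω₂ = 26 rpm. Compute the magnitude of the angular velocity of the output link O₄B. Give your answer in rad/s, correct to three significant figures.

ω₂ = 2.723 rad/s (from 26 rpm).
Differentiating the loop-closure r₂e^{iθ₂}+r₃e^{iθ₃}=r₁+r₄e^{iθ₄} gives r₂ω₂e^{iθ₂}+r₃ω₃e^{iθ₃}=r₄ω₄e^{iθ₄}.
Eliminating the other unknown: ω₄ = r₂ω₂ sin(θ₂−θ₃) / [r₄ sin(θ₄−θ₃)].
Numerator sine = +0.98511; denominator sine = +0.99912.
Result = 0.0604·2.723·(+0.98511) / (0.1341·(+0.99912)) = +1.2091 rad/s; magnitude 1.2091 rad/s.

1.21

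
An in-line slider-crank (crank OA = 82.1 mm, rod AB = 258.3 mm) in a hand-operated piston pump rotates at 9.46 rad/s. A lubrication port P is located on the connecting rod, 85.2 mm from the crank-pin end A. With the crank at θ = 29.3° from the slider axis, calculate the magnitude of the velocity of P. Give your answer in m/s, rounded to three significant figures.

0.615

ω = 9.46 rad/s.  Crank-pin speed |V_A| = rω = 0.77667 m/s, perpendicular to OA.
Rod angle: sinφ = −(r/L) sinθ ⇒ φ = -8.949°; ω_rod = −rω cosθ/√(L²−r²sin²θ) = -2.6545 rad/s.
V_P = V_A + ω_rod × AP, with AP = 0.0852 m along the rod.
Components: V_Px = −rω sinθ − a·ω_rod·sinφ = -0.41527 m/s;  V_Py = rω cosθ + a·ω_rod·cosφ = +0.4539 m/s.
|V_P| = √(V_Px² + V_Py²) = 0.6152 m/s.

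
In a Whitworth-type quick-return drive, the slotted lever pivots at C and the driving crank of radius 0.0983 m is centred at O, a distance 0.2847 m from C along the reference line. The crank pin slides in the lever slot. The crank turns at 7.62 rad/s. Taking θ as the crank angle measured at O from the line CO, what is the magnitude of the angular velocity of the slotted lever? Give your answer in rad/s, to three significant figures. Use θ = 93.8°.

ω = 7.62 rad/s
Crank pin A relative to C: A = (d + r cosθ, r sinθ); lever angle φ = atan2(r sinθ, d + r cosθ).
Differentiating tanφ: φ̇ = rω(d cosθ + r)/(d² + r² + 2dr cosθ).
d² + r² + 2dr cosθ = |CA|² = 0.0870075 m²;  d cosθ + r = +0.079432 m.
|ω_lever| = |0.0983·7.62·+0.079432| / 0.0870075 = 0.68383 rad/s.

0.684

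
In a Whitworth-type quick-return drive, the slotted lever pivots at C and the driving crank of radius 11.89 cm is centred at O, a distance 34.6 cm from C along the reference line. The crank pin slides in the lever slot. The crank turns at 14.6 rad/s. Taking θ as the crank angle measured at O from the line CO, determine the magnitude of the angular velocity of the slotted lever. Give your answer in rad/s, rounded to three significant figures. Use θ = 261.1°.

ω = 14.6 rad/s
Crank pin A relative to C: A = (d + r cosθ, r sinθ); lever angle φ = atan2(r sinθ, d + r cosθ).
Differentiating tanφ: φ̇ = rω(d cosθ + r)/(d² + r² + 2dr cosθ).
d² + r² + 2dr cosθ = |CA|² = 0.121124 m²;  d cosθ + r = +0.06537 m.
|ω_lever| = |0.1189·14.6·+0.06537| / 0.121124 = 0.93688 rad/s.

0.937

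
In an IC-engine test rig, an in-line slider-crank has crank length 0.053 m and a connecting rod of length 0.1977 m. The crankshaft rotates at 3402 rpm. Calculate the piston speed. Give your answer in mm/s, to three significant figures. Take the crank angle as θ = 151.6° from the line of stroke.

6850

ω = 2π·3402/60 = 356.3 rad/s
For an in-line slider-crank, x = r cosθ + √(L² − r² sin²θ), so v = −rω sinθ·[1 + r cosθ/√(L² − r² sin²θ)].
With r = 0.053 m, L = 0.1977 m, θ = 151.6°: √(L² − r² sin²θ) = 0.19609 m.
v = −0.053·356.3·0.47562·[1 + 0.053·-0.87965/0.19609] = -6.8453 m/s.
|v| = 6.8453 m/s = 6845.3 mm/s.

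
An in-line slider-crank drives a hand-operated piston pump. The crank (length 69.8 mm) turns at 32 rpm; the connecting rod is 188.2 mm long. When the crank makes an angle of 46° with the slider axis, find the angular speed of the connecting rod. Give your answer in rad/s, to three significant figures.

0.896

ω = 3.351 rad/s (converted from 32 rpm).
The rod makes angle φ with the slider axis where L sinφ = r sinθ; differentiating, L cosφ·φ̇ = r ω cosθ.
L cosφ = √(L² − r² sin²θ) = 0.18138 m.
|ω_rod| = r ω |cosθ| / √(L² − r² sin²θ) = 0.0698·3.351·0.69466/0.18138 = 0.89582 rad/s.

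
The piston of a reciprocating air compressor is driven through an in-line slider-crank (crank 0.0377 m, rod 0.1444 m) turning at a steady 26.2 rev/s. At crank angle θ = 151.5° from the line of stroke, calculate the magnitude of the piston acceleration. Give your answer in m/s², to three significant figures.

ω = 2π·26.2 = 164.6 rad/s
x(θ) = r cosθ + √(L² − r² sin²θ); with ω constant, a = ω²·d²x/dθ².
d²x/dθ² = −r cosθ − r²(cos2θ)/√u − r⁴ sin²2θ/(4u^{3/2}),  u = L² − r² sin²θ = 0.0205278 m².
Substituting r = 0.0377 m, L = 0.1444 m, θ = 151.5°: d²x/dθ² = +0.027608 m.
a = ω²·d²x/dθ² = (164.6)²·(+0.027608) = +748.16 m/s²;  |a| = 748.16 m/s².

748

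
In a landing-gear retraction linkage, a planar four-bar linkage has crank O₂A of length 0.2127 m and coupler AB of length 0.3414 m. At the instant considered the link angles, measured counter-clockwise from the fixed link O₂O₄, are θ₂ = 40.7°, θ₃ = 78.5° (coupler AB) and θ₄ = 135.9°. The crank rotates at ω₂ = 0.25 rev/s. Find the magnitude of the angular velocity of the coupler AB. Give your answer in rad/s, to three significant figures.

ω₂ = 1.571 rad/s (from 0.25 rev/s).
Differentiating the loop-closure r₂e^{iθ₂}+r₃e^{iθ₃}=r₁+r₄e^{iθ₄} gives r₂ω₂e^{iθ₂}+r₃ω₃e^{iθ₃}=r₄ω₄e^{iθ₄}.
Eliminating the other unknown: ω₃ = r₂ω₂ sin(θ₄−θ₂) / [r₃ sin(θ₃−θ₄)].
Numerator sine = +0.99588; denominator sine = -0.84245.
Result = 0.2127·1.571·(+0.99588) / (0.3414·(-0.84245)) = -1.1569 rad/s; magnitude 1.1569 rad/s.

1.16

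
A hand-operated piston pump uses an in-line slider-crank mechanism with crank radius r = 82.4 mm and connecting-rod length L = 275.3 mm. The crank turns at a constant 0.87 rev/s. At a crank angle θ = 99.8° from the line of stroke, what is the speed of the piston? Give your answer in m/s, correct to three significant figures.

0.420

ω = 2π·0.87 = 5.466 rad/s
For an in-line slider-crank, x = r cosθ + √(L² − r² sin²θ), so v = −rω sinθ·[1 + r cosθ/√(L² − r² sin²θ)].
With r = 0.0824 m, L = 0.2753 m, θ = 99.8°: √(L² − r² sin²θ) = 0.26305 m.
v = −0.0824·5.466·0.98541·[1 + 0.0824·-0.17021/0.26305] = -0.42019 m/s.
|v| = 0.42019 m/s.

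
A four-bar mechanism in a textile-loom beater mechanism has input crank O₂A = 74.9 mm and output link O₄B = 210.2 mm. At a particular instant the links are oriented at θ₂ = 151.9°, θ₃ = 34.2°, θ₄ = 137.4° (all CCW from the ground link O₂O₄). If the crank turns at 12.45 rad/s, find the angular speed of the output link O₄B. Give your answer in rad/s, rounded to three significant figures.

ω₂ = 12.45 rad/s
Differentiating the loop-closure r₂e^{iθ₂}+r₃e^{iθ₃}=r₁+r₄e^{iθ₄} gives r₂ω₂e^{iθ₂}+r₃ω₃e^{iθ₃}=r₄ω₄e^{iθ₄}.
Eliminating the other unknown: ω₄ = r₂ω₂ sin(θ₂−θ₃) / [r₄ sin(θ₄−θ₃)].
Numerator sine = +0.88539; denominator sine = +0.97358.
Result = 0.0749·12.45·(+0.88539) / (0.2102·(+0.97358)) = +4.0344 rad/s; magnitude 4.0344 rad/s.

4.03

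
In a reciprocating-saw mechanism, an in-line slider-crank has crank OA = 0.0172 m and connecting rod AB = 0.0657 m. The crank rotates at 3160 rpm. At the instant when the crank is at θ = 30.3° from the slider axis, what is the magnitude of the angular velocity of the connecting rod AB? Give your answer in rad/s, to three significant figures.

75.5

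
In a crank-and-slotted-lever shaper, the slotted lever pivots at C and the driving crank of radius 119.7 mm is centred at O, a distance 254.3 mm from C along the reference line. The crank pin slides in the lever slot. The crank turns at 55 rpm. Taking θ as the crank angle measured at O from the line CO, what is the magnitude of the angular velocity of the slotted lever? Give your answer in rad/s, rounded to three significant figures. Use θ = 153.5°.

3.03

ω = 5.76 rad/s (from 55 rpm).
Crank pin A relative to C: A = (d + r cosθ, r sinθ); lever angle φ = atan2(r sinθ, d + r cosθ).
Differentiating tanφ: φ̇ = rω(d cosθ + r)/(d² + r² + 2dr cosθ).
d² + r² + 2dr cosθ = |CA|² = 0.0245135 m²;  d cosθ + r = -0.10788 m.
|ω_lever| = |0.1197·5.76·-0.10788| / 0.0245135 = 3.0341 rad/s.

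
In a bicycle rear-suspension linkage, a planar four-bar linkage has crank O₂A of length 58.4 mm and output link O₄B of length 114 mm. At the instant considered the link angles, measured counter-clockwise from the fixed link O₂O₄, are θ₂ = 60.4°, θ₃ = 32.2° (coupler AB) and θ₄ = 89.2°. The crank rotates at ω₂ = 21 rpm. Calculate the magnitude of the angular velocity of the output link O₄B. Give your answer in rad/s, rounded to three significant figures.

0.635

ω₂ = 2.199 rad/s (from 21 rpm).
Differentiating the loop-closure r₂e^{iθ₂}+r₃e^{iθ₃}=r₁+r₄e^{iθ₄} gives r₂ω₂e^{iθ₂}+r₃ω₃e^{iθ₃}=r₄ω₄e^{iθ₄}.
Eliminating the other unknown: ω₄ = r₂ω₂ sin(θ₂−θ₃) / [r₄ sin(θ₄−θ₃)].
Numerator sine = +0.47255; denominator sine = +0.83867.
Result = 0.0584·2.199·(+0.47255) / (0.114·(+0.83867)) = +0.63477 rad/s; magnitude 0.63477 rad/s.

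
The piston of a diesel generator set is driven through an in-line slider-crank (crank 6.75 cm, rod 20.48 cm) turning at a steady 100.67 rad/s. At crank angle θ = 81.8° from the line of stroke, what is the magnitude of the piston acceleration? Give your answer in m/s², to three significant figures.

131

ω = 100.7 rad/s
x(θ) = r cosθ + √(L² − r² sin²θ); with ω constant, a = ω²·d²x/dθ².
d²x/dθ² = −r cosθ − r²(cos2θ)/√u − r⁴ sin²2θ/(4u^{3/2}),  u = L² − r² sin²θ = 0.0374795 m².
Substituting r = 0.0675 m, L = 0.2048 m, θ = 81.8°: d²x/dθ² = +0.012893 m.
a = ω²·d²x/dθ² = (100.7)²·(+0.012893) = +130.66 m/s²;  |a| = 130.66 m/s².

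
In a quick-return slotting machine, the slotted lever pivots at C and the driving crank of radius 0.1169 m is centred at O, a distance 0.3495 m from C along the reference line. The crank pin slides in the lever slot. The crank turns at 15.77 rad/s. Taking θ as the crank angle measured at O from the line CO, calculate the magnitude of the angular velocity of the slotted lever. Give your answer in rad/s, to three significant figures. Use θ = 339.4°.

ω = 15.77 rad/s
Crank pin A relative to C: A = (d + r cosθ, r sinθ); lever angle φ = atan2(r sinθ, d + r cosθ).
Differentiating tanφ: φ̇ = rω(d cosθ + r)/(d² + r² + 2dr cosθ).
d² + r² + 2dr cosθ = |CA|² = 0.212304 m²;  d cosθ + r = +0.44405 m.
|ω_lever| = |0.1169·15.77·+0.44405| / 0.212304 = 3.8559 rad/s.

3.86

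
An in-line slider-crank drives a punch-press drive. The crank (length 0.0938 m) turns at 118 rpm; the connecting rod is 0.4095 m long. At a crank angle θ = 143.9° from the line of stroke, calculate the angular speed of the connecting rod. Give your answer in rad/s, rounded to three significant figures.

2.31

ω = 12.36 rad/s (converted from 118 rpm).
The rod makes angle φ with the slider axis where L sinφ = r sinθ; differentiating, L cosφ·φ̇ = r ω cosθ.
L cosφ = √(L² − r² sin²θ) = 0.40575 m.
|ω_rod| = r ω |cosθ| / √(L² − r² sin²θ) = 0.0938·12.36·0.80799/0.40575 = 2.3081 rad/s.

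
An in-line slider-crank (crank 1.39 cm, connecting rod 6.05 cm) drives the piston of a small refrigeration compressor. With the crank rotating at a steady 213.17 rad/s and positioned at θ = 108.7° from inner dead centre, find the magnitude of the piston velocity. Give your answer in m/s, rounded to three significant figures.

2.59

ω = 213.2 rad/s
For an in-line slider-crank, x = r cosθ + √(L² − r² sin²θ), so v = −rω sinθ·[1 + r cosθ/√(L² − r² sin²θ)].
With r = 0.0139 m, L = 0.0605 m, θ = 108.7°: √(L² − r² sin²θ) = 0.05905 m.
v = −0.0139·213.2·0.94721·[1 + 0.0139·-0.32061/0.05905] = -2.5948 m/s.
|v| = 2.5948 m/s.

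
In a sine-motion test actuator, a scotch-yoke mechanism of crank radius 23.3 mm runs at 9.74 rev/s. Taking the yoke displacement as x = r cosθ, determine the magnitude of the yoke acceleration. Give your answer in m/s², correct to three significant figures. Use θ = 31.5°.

74.4

ω = 61.2 rad/s (from 9.74 rev/s).
x = r cosθ ⇒ ẍ = −rω² cosθ (ω constant).
|a| = rω²|cosθ| = 0.0233·(61.2)²·|cos 31.5°| = 74.405 m/s².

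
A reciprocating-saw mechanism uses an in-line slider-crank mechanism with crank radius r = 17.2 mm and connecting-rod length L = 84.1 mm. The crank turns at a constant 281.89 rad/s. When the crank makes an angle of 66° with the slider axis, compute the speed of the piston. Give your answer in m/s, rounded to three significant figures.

4.80

ω = 281.9 rad/s
For an in-line slider-crank, x = r cosθ + √(L² − r² sin²θ), so v = −rω sinθ·[1 + r cosθ/√(L² − r² sin²θ)].
With r = 0.0172 m, L = 0.0841 m, θ = 66°: √(L² − r² sin²θ) = 0.082619 m.
v = −0.0172·281.9·0.91355·[1 + 0.0172·0.40674/0.082619] = -4.8044 m/s.
|v| = 4.8044 m/s.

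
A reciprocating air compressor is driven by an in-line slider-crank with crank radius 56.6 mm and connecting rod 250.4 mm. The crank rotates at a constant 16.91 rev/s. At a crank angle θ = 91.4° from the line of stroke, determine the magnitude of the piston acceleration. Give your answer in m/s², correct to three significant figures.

ω = 2π·16.9 = 106.2 rad/s
x(θ) = r cosθ + √(L² − r² sin²θ); with ω constant, a = ω²·d²x/dθ².
d²x/dθ² = −r cosθ − r²(cos2θ)/√u − r⁴ sin²2θ/(4u^{3/2}),  u = L² − r² sin²θ = 0.0594985 m².
Substituting r = 0.0566 m, L = 0.2504 m, θ = 91.4°: d²x/dθ² = +0.0145 m.
a = ω²·d²x/dθ² = (106.2)²·(+0.0145) = +163.69 m/s²;  |a| = 163.69 m/s².

164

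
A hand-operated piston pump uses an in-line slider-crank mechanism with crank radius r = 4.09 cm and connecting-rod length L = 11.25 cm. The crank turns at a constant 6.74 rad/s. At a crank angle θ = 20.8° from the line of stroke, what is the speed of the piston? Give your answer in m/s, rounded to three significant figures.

ω = 6.74 rad/s
For an in-line slider-crank, x = r cosθ + √(L² − r² sin²θ), so v = −rω sinθ·[1 + r cosθ/√(L² − r² sin²θ)].
With r = 0.0409 m, L = 0.1125 m, θ = 20.8°: √(L² − r² sin²θ) = 0.11156 m.
v = −0.0409·6.74·0.35511·[1 + 0.0409·0.93483/0.11156] = -0.13144 m/s.
|v| = 0.13144 m/s.

0.131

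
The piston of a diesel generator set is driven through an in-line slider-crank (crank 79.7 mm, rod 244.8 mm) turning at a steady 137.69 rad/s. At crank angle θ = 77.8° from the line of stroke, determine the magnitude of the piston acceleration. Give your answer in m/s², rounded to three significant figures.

151

ω = 137.7 rad/s
x(θ) = r cosθ + √(L² − r² sin²θ); with ω constant, a = ω²·d²x/dθ².
d²x/dθ² = −r cosθ − r²(cos2θ)/√u − r⁴ sin²2θ/(4u^{3/2}),  u = L² − r² sin²θ = 0.0538586 m².
Substituting r = 0.0797 m, L = 0.2448 m, θ = 77.8°: d²x/dθ² = +0.0079459 m.
a = ω²·d²x/dθ² = (137.7)²·(+0.0079459) = +150.64 m/s²;  |a| = 150.64 m/s².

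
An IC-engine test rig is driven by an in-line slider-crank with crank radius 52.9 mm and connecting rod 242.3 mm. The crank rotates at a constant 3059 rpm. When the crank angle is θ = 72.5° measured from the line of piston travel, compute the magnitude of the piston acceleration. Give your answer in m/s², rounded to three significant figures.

ω = 2π·3059/60 = 320.3 rad/s
x(θ) = r cosθ + √(L² − r² sin²θ); with ω constant, a = ω²·d²x/dθ².
d²x/dθ² = −r cosθ − r²(cos2θ)/√u − r⁴ sin²2θ/(4u^{3/2}),  u = L² − r² sin²θ = 0.0561639 m².
Substituting r = 0.0529 m, L = 0.2423 m, θ = 72.5°: d²x/dθ² = -0.006283 m.
a = ω²·d²x/dθ² = (320.3)²·(-0.006283) = -644.74 m/s²;  |a| = 644.74 m/s².

645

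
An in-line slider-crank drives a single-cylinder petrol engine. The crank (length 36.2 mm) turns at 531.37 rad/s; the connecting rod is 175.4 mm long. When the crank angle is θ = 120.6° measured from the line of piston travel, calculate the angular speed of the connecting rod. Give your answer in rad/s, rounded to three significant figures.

ω = 531.4 rad/s
The rod makes angle φ with the slider axis where L sinφ = r sinθ; differentiating, L cosφ·φ̇ = r ω cosθ.
L cosφ = √(L² − r² sin²θ) = 0.17261 m.
|ω_rod| = r ω |cosθ| / √(L² − r² sin²θ) = 0.0362·531.4·0.50904/0.17261 = 56.727 rad/s.

56.7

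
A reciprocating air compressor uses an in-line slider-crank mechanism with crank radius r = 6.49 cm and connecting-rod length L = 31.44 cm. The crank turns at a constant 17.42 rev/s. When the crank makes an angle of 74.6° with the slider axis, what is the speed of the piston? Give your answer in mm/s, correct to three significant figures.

7230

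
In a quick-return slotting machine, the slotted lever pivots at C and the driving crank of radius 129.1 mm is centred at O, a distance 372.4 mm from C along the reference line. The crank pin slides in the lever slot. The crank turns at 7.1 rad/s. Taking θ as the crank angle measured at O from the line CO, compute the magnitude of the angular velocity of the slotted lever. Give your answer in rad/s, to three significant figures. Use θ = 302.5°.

1.46

ω = 7.1 rad/s
Crank pin A relative to C: A = (d + r cosθ, r sinθ); lever angle φ = atan2(r sinθ, d + r cosθ).
Differentiating tanφ: φ̇ = rω(d cosθ + r)/(d² + r² + 2dr cosθ).
d² + r² + 2dr cosθ = |CA|² = 0.207012 m²;  d cosθ + r = +0.32919 m.
|ω_lever| = |0.1291·7.1·+0.32919| / 0.207012 = 1.4576 rad/s.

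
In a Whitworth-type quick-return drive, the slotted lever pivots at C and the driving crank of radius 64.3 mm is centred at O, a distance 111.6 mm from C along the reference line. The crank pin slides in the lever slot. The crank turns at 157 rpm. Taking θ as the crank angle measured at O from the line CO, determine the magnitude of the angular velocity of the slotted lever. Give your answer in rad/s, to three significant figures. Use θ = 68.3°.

5.10

ω = 16.44 rad/s (from 157 rpm).
Crank pin A relative to C: A = (d + r cosθ, r sinθ); lever angle φ = atan2(r sinθ, d + r cosθ).
Differentiating tanφ: φ̇ = rω(d cosθ + r)/(d² + r² + 2dr cosθ).
d² + r² + 2dr cosθ = |CA|² = 0.0218956 m²;  d cosθ + r = +0.10556 m.
|ω_lever| = |0.0643·16.44·+0.10556| / 0.0218956 = 5.0968 rad/s.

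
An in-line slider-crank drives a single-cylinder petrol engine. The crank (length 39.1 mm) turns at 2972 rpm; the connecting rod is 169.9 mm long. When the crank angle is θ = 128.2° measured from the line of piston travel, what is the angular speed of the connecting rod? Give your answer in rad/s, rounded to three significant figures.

ω = 311.2 rad/s (converted from 2972 rpm).
The rod makes angle φ with the slider axis where L sinφ = r sinθ; differentiating, L cosφ·φ̇ = r ω cosθ.
L cosφ = √(L² − r² sin²θ) = 0.1671 m.
|ω_rod| = r ω |cosθ| / √(L² − r² sin²θ) = 0.0391·311.2·0.61841/0.1671 = 45.036 rad/s.

45.0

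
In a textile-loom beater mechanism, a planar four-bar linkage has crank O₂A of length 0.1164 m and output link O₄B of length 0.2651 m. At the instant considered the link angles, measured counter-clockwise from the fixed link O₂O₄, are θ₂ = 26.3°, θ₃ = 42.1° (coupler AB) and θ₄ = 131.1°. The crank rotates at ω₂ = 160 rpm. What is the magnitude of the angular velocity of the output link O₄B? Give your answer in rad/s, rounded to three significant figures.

ω₂ = 16.76 rad/s (from 160 rpm).
Differentiating the loop-closure r₂e^{iθ₂}+r₃e^{iθ₃}=r₁+r₄e^{iθ₄} gives r₂ω₂e^{iθ₂}+r₃ω₃e^{iθ₃}=r₄ω₄e^{iθ₄}.
Eliminating the other unknown: ω₄ = r₂ω₂ sin(θ₂−θ₃) / [r₄ sin(θ₄−θ₃)].
Numerator sine = -0.27228; denominator sine = +0.99985.
Result = 0.1164·16.76·(-0.27228) / (0.2651·(+0.99985)) = -2.0034 rad/s; magnitude 2.0034 rad/s.

2.00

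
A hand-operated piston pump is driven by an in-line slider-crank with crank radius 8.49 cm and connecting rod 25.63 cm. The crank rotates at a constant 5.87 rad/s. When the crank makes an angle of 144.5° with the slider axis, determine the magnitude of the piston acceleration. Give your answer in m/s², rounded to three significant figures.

2.03

ω = 5.87 rad/s
x(θ) = r cosθ + √(L² − r² sin²θ); with ω constant, a = ω²·d²x/dθ².
d²x/dθ² = −r cosθ − r²(cos2θ)/√u − r⁴ sin²2θ/(4u^{3/2}),  u = L² − r² sin²θ = 0.063259 m².
Substituting r = 0.0849 m, L = 0.2563 m, θ = 144.5°: d²x/dθ² = +0.059058 m.
a = ω²·d²x/dθ² = (5.87)²·(+0.059058) = +2.035 m/s²;  |a| = 2.035 m/s².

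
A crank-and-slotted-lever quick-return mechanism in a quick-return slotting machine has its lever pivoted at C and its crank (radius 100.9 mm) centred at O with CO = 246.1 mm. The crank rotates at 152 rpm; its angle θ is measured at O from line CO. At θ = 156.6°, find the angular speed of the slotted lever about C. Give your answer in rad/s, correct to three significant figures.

ω = 15.92 rad/s (from 152 rpm).
Crank pin A relative to C: A = (d + r cosθ, r sinθ); lever angle φ = atan2(r sinθ, d + r cosθ).
Differentiating tanφ: φ̇ = rω(d cosθ + r)/(d² + r² + 2dr cosθ).
d² + r² + 2dr cosθ = |CA|² = 0.0251676 m²;  d cosθ + r = -0.12496 m.
|ω_lever| = |0.1009·15.92·-0.12496| / 0.0251676 = 7.9743 rad/s.

7.97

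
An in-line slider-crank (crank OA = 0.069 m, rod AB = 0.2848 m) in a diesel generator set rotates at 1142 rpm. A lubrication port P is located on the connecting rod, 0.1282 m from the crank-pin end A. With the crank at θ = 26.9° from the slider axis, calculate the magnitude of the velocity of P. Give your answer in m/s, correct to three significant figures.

5.76

ω = 119.6 rad/s.  Crank-pin speed |V_A| = rω = 8.2517 m/s, perpendicular to OA.
Rod angle: sinφ = −(r/L) sinθ ⇒ φ = -6.293°; ω_rod = −rω cosθ/√(L²−r²sin²θ) = -25.995 rad/s.
V_P = V_A + ω_rod × AP, with AP = 0.1282 m along the rod.
Components: V_Px = −rω sinθ − a·ω_rod·sinφ = -4.0987 m/s;  V_Py = rω cosθ + a·ω_rod·cosφ = +4.0463 m/s.
|V_P| = √(V_Px² + V_Py²) = 5.7595 m/s.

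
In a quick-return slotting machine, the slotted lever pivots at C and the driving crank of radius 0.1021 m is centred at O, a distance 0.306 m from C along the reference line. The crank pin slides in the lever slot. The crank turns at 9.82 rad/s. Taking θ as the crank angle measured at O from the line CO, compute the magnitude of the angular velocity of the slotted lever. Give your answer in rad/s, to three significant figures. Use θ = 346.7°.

ω = 9.82 rad/s
Crank pin A relative to C: A = (d + r cosθ, r sinθ); lever angle φ = atan2(r sinθ, d + r cosθ).
Differentiating tanφ: φ̇ = rω(d cosθ + r)/(d² + r² + 2dr cosθ).
d² + r² + 2dr cosθ = |CA|² = 0.16487 m²;  d cosθ + r = +0.39989 m.
|ω_lever| = |0.1021·9.82·+0.39989| / 0.16487 = 2.4319 rad/s.

2.43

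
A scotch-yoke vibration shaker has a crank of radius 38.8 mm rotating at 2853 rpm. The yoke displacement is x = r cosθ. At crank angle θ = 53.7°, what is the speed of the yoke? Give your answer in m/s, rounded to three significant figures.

9.34

ω = 298.8 rad/s (from 2853 rpm).
x = r cosθ ⇒ ẋ = −rω sinθ.
|v| = rω|sinθ| = 0.0388·298.8·|sin 53.7°| = 9.3424 m/s.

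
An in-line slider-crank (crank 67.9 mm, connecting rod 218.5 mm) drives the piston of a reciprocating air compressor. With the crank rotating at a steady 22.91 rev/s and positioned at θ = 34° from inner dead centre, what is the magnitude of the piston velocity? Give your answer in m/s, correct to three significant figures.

6.90

ω = 2π·22.9 = 143.9 rad/s
For an in-line slider-crank, x = r cosθ + √(L² − r² sin²θ), so v = −rω sinθ·[1 + r cosθ/√(L² − r² sin²θ)].
With r = 0.0679 m, L = 0.2185 m, θ = 34°: √(L² − r² sin²θ) = 0.21518 m.
v = −0.0679·143.9·0.55919·[1 + 0.0679·0.82904/0.21518] = -6.8954 m/s.
|v| = 6.8954 m/s.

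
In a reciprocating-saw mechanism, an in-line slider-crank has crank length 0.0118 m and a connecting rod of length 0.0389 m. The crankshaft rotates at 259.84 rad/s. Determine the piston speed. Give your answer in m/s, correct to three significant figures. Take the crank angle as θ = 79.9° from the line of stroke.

3.19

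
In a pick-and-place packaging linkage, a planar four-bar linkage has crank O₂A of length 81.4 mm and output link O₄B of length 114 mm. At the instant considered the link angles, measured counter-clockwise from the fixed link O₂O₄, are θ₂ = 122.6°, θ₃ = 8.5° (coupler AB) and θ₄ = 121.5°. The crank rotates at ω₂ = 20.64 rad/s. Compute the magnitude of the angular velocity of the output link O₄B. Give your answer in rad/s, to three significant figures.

14.6

ω₂ = 20.64 rad/s
Differentiating the loop-closure r₂e^{iθ₂}+r₃e^{iθ₃}=r₁+r₄e^{iθ₄} gives r₂ω₂e^{iθ₂}+r₃ω₃e^{iθ₃}=r₄ω₄e^{iθ₄}.
Eliminating the other unknown: ω₄ = r₂ω₂ sin(θ₂−θ₃) / [r₄ sin(θ₄−θ₃)].
Numerator sine = +0.91283; denominator sine = +0.92050.
Result = 0.0814·20.64·(+0.91283) / (0.114·(+0.92050)) = +14.615 rad/s; magnitude 14.615 rad/s.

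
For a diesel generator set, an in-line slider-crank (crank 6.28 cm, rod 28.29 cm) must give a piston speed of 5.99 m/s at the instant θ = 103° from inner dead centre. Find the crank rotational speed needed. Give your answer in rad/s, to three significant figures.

103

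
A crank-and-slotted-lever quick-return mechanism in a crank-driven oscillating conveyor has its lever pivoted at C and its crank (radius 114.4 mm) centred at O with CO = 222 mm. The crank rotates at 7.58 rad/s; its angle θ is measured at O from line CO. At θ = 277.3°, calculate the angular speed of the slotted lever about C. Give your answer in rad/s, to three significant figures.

1.80

ω = 7.58 rad/s
Crank pin A relative to C: A = (d + r cosθ, r sinθ); lever angle φ = atan2(r sinθ, d + r cosθ).
Differentiating tanφ: φ̇ = rω(d cosθ + r)/(d² + r² + 2dr cosθ).
d² + r² + 2dr cosθ = |CA|² = 0.0688254 m²;  d cosθ + r = +0.14261 m.
|ω_lever| = |0.1144·7.58·+0.14261| / 0.0688254 = 1.7968 rad/s.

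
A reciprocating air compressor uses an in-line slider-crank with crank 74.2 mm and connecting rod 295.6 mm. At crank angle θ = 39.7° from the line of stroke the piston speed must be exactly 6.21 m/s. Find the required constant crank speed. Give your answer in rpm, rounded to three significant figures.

1050

For an in-line slider-crank, |v_piston| = rω|sinθ|·[1 + r cosθ/√(L² − r² sin²θ)].
With r = 0.0742 m, L = 0.2956 m, θ = 39.7°: the bracketed kinematic factor |dx/dθ| = 0.05667 m.
ω = v/|dx/dθ| = 6.21/0.05667 = 109.58 rad/s.
N = 60ω/(2π) = 1046.4 rpm.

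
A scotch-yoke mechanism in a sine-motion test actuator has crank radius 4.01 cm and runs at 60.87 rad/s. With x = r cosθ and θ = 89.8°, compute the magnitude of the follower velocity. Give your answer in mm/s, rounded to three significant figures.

ω = 60.87 rad/s
x = r cosθ ⇒ ẋ = −rω sinθ.
|v| = rω|sinθ| = 0.0401·60.87·|sin 89.8°| = 2.4409 m/s = 2440.9 mm/s.

2440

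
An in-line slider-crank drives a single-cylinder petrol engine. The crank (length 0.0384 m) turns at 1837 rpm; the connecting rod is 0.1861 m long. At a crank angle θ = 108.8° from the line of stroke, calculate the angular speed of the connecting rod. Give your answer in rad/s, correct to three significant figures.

ω = 192.4 rad/s (converted from 1837 rpm).
The rod makes angle φ with the slider axis where L sinφ = r sinθ; differentiating, L cosφ·φ̇ = r ω cosθ.
L cosφ = √(L² − r² sin²θ) = 0.18252 m.
|ω_rod| = r ω |cosθ| / √(L² − r² sin²θ) = 0.0384·192.4·0.32227/0.18252 = 13.043 rad/s.

13.0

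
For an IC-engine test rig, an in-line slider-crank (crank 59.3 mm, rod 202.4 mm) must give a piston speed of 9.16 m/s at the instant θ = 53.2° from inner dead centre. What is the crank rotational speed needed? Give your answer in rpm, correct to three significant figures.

For an in-line slider-crank, |v_piston| = rω|sinθ|·[1 + r cosθ/√(L² − r² sin²θ)].
With r = 0.0593 m, L = 0.2024 m, θ = 53.2°: the bracketed kinematic factor |dx/dθ| = 0.056056 m.
ω = v/|dx/dθ| = 9.16/0.056056 = 163.41 rad/s.
N = 60ω/(2π) = 1560.4 rpm.

1560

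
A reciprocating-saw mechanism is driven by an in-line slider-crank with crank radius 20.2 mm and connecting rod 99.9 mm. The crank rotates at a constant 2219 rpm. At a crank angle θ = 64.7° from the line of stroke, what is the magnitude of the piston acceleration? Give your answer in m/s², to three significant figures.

ω = 2π·2219/60 = 232.4 rad/s
x(θ) = r cosθ + √(L² − r² sin²θ); with ω constant, a = ω²·d²x/dθ².
d²x/dθ² = −r cosθ − r²(cos2θ)/√u − r⁴ sin²2θ/(4u^{3/2}),  u = L² − r² sin²θ = 0.00964649 m².
Substituting r = 0.0202 m, L = 0.0999 m, θ = 64.7°: d²x/dθ² = -0.0060219 m.
a = ω²·d²x/dθ² = (232.4)²·(-0.0060219) = -325.17 m/s²;  |a| = 325.17 m/s².

325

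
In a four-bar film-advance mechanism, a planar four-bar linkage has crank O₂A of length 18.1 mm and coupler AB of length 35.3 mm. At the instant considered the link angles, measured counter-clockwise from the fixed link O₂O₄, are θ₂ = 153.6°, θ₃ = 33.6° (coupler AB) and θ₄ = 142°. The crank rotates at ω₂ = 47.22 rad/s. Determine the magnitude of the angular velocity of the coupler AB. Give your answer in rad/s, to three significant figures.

ω₂ = 47.22 rad/s
Differentiating the loop-closure r₂e^{iθ₂}+r₃e^{iθ₃}=r₁+r₄e^{iθ₄} gives r₂ω₂e^{iθ₂}+r₃ω₃e^{iθ₃}=r₄ω₄e^{iθ₄}.
Eliminating the other unknown: ω₃ = r₂ω₂ sin(θ₄−θ₂) / [r₃ sin(θ₃−θ₄)].
Numerator sine = -0.20108; denominator sine = -0.94888.
Result = 0.0181·47.22·(-0.20108) / (0.0353·(-0.94888)) = +5.1308 rad/s; magnitude 5.1308 rad/s.

5.13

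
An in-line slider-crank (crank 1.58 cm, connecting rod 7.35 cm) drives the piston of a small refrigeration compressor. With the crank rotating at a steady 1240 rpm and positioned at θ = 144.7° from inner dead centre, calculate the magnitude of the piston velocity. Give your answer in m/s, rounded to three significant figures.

0.976

ω = 2π·1240/60 = 129.9 rad/s
For an in-line slider-crank, x = r cosθ + √(L² − r² sin²θ), so v = −rω sinθ·[1 + r cosθ/√(L² − r² sin²θ)].
With r = 0.0158 m, L = 0.0735 m, θ = 144.7°: √(L² − r² sin²θ) = 0.072931 m.
v = −0.0158·129.9·0.57786·[1 + 0.0158·-0.81614/0.072931] = -0.97595 m/s.
|v| = 0.97595 m/s.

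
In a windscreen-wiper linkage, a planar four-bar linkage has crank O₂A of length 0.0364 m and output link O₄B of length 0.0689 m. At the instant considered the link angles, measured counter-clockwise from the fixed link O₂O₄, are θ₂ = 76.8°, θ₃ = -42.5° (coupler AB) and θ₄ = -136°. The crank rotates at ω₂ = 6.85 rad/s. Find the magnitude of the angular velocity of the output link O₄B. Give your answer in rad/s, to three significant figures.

3.16

ω₂ = 6.85 rad/s
Differentiating the loop-closure r₂e^{iθ₂}+r₃e^{iθ₃}=r₁+r₄e^{iθ₄} gives r₂ω₂e^{iθ₂}+r₃ω₃e^{iθ₃}=r₄ω₄e^{iθ₄}.
Eliminating the other unknown: ω₄ = r₂ω₂ sin(θ₂−θ₃) / [r₄ sin(θ₄−θ₃)].
Numerator sine = +0.87207; denominator sine = -0.99813.
Result = 0.0364·6.85·(+0.87207) / (0.0689·(-0.99813)) = -3.1618 rad/s; magnitude 3.1618 rad/s.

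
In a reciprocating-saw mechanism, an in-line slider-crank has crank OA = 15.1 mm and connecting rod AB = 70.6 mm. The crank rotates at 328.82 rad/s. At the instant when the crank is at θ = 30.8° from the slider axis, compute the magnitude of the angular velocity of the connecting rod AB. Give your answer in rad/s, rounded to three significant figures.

60.8

ω = 328.8 rad/s
The rod makes angle φ with the slider axis where L sinφ = r sinθ; differentiating, L cosφ·φ̇ = r ω cosθ.
L cosφ = √(L² − r² sin²θ) = 0.070175 m.
|ω_rod| = r ω |cosθ| / √(L² − r² sin²θ) = 0.0151·328.8·0.85896/0.070175 = 60.775 rad/s.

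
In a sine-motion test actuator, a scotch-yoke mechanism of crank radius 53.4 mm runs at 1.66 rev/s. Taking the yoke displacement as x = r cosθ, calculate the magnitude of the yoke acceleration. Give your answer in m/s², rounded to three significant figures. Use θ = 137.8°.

ω = 10.43 rad/s (from 1.66 rev/s).
x = r cosθ ⇒ ẍ = −rω² cosθ (ω constant).
|a| = rω²|cosθ| = 0.0534·(10.43)²·|cos 137.8°| = 4.3035 m/s².

4.30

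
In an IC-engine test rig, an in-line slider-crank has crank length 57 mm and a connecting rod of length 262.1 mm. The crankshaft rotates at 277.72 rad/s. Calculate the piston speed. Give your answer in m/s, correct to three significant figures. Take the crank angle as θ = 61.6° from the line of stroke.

15.4

ω = 277.7 rad/s
For an in-line slider-crank, x = r cosθ + √(L² − r² sin²θ), so v = −rω sinθ·[1 + r cosθ/√(L² − r² sin²θ)].
With r = 0.057 m, L = 0.2621 m, θ = 61.6°: √(L² − r² sin²θ) = 0.25726 m.
v = −0.057·277.7·0.87965·[1 + 0.057·0.47562/0.25726] = -15.392 m/s.
|v| = 15.392 m/s.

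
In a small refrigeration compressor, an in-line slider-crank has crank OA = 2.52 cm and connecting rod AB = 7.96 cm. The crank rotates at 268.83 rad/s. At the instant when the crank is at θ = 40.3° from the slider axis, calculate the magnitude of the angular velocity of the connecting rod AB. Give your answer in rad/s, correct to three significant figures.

ω = 268.8 rad/s
The rod makes angle φ with the slider axis where L sinφ = r sinθ; differentiating, L cosφ·φ̇ = r ω cosθ.
L cosφ = √(L² − r² sin²θ) = 0.077913 m.
|ω_rod| = r ω |cosθ| / √(L² − r² sin²θ) = 0.0252·268.8·0.76267/0.077913 = 66.313 rad/s.

66.3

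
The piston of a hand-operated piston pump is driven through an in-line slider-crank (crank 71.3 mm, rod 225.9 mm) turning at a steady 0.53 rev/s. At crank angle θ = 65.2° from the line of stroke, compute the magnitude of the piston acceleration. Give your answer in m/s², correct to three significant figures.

0.167

ω = 2π·0.53 = 3.33 rad/s
x(θ) = r cosθ + √(L² − r² sin²θ); with ω constant, a = ω²·d²x/dθ².
d²x/dθ² = −r cosθ − r²(cos2θ)/√u − r⁴ sin²2θ/(4u^{3/2}),  u = L² − r² sin²θ = 0.0468415 m².
Substituting r = 0.0713 m, L = 0.2259 m, θ = 65.2°: d²x/dθ² = -0.015053 m.
a = ω²·d²x/dθ² = (3.33)²·(-0.015053) = -0.16693 m/s²;  |a| = 0.16693 m/s².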